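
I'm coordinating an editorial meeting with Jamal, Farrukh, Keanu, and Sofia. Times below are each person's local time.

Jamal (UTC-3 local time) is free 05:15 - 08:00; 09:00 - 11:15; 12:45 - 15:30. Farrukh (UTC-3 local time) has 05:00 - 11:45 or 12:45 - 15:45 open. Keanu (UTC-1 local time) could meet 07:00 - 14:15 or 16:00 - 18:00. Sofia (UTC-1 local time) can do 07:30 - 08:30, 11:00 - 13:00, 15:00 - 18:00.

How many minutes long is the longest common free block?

120

Jamal in UTC: 08:15-11:00, 12:00-14:15, 15:45-18:30 (add 3h to convert from UTC-3).
Farrukh in UTC: 08:00-14:45, 15:45-18:45 (add 3h to convert from UTC-3).
Keanu in UTC: 08:00-15:15, 17:00-19:00 (add 1h to convert from UTC-1).
Sofia in UTC: 08:30-09:30, 12:00-14:00, 16:00-19:00 (add 1h to convert from UTC-1).
Jamal ∩ Farrukh: 08:15-11:00, 12:00-14:15, 15:45-18:30.
Jamal ∩ Farrukh ∩ Keanu: 08:15-11:00, 12:00-14:15, 17:00-18:30.
Jamal ∩ Farrukh ∩ Keanu ∩ Sofia: 08:30-09:30, 12:00-14:00, 17:00-18:30.
The longest is 12:00-14:00 at 120 minutes.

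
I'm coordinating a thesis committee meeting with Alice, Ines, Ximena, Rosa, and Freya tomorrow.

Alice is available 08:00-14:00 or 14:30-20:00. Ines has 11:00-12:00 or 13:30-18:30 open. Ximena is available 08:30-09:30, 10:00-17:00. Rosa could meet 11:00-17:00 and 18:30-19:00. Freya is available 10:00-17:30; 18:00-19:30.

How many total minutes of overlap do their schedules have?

Alice ∩ Ines: 11:00-12:00, 13:30-14:00, 14:30-18:30.
Alice ∩ Ines ∩ Ximena: 11:00-12:00, 13:30-14:00, 14:30-17:00.
Alice ∩ Ines ∩ Ximena ∩ Rosa: 11:00-12:00, 13:30-14:00, 14:30-17:00.
Alice ∩ Ines ∩ Ximena ∩ Rosa ∩ Freya: 11:00-12:00, 13:30-14:00, 14:30-17:00.
So the common availability across everyone is 11:00-12:00, 13:30-14:00, 14:30-17:00.
Summing the common windows: 60 + 30 + 150 = 240 minutes.

240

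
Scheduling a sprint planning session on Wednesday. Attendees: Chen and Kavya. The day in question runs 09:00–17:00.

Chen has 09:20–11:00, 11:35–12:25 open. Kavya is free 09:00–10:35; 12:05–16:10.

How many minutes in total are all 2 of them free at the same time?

95

Chen ∩ Kavya: 09:20-10:35, 12:05-12:25.
Summing the common windows: 75 + 20 = 95 minutes.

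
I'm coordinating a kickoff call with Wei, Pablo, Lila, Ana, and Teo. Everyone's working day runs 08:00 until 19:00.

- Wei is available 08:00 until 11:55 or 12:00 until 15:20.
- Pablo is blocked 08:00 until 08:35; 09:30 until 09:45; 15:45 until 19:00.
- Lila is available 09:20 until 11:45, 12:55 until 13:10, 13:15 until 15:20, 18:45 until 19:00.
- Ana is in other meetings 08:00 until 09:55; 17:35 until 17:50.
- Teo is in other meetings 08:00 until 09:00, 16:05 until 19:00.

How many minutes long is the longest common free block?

125

Wei free: 08:00-11:55, 12:00-15:20.
Pablo free: 08:35-09:30, 09:45-15:45 (invert busy blocks within the working day).
Lila free: 09:20-11:45, 12:55-13:10, 13:15-15:20, 18:45-19:00.
Ana free: 09:55-17:35, 17:50-19:00 (invert busy blocks within the working day).
Teo free: 09:00-16:05 (invert busy blocks within the working day).
Wei ∩ Pablo: 08:35-09:30, 09:45-11:55, 12:00-15:20.
Wei ∩ Pablo ∩ Lila: 09:20-09:30, 09:45-11:45, 12:55-13:10, 13:15-15:20.
Wei ∩ Pablo ∩ Lila ∩ Ana: 09:55-11:45, 12:55-13:10, 13:15-15:20.
Wei ∩ Pablo ∩ Lila ∩ Ana ∩ Teo: 09:55-11:45, 12:55-13:10, 13:15-15:20.
The longest is 13:15-15:20 at 125 minutes.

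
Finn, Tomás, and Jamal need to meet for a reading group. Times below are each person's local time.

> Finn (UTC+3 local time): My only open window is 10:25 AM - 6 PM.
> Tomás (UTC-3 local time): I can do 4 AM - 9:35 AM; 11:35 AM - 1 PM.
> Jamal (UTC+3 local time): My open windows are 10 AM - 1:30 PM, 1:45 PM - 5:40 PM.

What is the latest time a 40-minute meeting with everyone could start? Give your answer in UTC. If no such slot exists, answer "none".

11:55

Finn in UTC: 07:25-15:00 (subtract 3h to convert from UTC+3).
Tomás in UTC: 07:00-12:35, 14:35-16:00 (add 3h to convert from UTC-3).
Jamal in UTC: 07:00-10:30, 10:45-14:40 (subtract 3h to convert from UTC+3).
Finn ∩ Tomás: 07:25-12:35, 14:35-15:00.
Finn ∩ Tomás ∩ Jamal: 07:25-10:30, 10:45-12:35, 14:35-14:40.
The last common window of at least 40 minutes is 10:45-12:35; a 40-minute meeting can start as late as 11:55 and still end by 12:35.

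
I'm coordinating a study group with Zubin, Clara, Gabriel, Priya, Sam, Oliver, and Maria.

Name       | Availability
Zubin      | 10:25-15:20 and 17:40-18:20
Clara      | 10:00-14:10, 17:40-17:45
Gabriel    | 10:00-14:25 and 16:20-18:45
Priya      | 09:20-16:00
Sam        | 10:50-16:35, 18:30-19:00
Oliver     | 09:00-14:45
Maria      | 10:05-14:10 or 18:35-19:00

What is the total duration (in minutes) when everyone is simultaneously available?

Zubin ∩ Clara: 10:25-14:10, 17:40-17:45.
Zubin ∩ Clara ∩ Gabriel: 10:25-14:10, 17:40-17:45.
Zubin ∩ Clara ∩ Gabriel ∩ Priya: 10:25-14:10.
Zubin ∩ Clara ∩ Gabriel ∩ Priya ∩ Sam: 10:50-14:10.
Zubin ∩ Clara ∩ Gabriel ∩ Priya ∩ Sam ∩ Oliver: 10:50-14:10.
Zubin ∩ Clara ∩ Gabriel ∩ Priya ∩ Sam ∩ Oliver ∩ Maria: 10:50-14:10.
That's a single block of 200 minutes.

200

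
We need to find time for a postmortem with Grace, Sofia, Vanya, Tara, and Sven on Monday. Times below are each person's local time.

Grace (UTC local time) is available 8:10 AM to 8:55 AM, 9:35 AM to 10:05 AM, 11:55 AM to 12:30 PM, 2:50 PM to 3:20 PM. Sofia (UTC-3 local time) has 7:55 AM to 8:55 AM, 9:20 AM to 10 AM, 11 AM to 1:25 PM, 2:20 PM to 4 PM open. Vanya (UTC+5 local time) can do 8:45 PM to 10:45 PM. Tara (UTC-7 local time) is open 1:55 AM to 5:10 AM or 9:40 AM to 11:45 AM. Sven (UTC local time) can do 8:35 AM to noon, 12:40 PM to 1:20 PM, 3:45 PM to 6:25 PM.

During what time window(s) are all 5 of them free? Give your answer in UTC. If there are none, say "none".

Grace in UTC: 08:10-08:55, 09:35-10:05, 11:55-12:30, 14:50-15:20.
Sofia in UTC: 10:55-11:55, 12:20-13:00, 14:00-16:25, 17:20-19:00 (add 3h to convert from UTC-3).
Vanya in UTC: 15:45-17:45 (subtract 5h to convert from UTC+5).
Tara in UTC: 08:55-12:10, 16:40-18:45 (add 7h to convert from UTC-7).
Sven in UTC: 08:35-12:00, 12:40-13:20, 15:45-18:25.
Grace ∩ Sofia: 12:20-12:30, 14:50-15:20.
Grace ∩ Sofia ∩ Vanya: ∅.
Grace ∩ Sofia ∩ Vanya ∩ Tara: ∅.
Grace ∩ Sofia ∩ Vanya ∩ Tara ∩ Sven: ∅.
There is no time when everyone is free.

none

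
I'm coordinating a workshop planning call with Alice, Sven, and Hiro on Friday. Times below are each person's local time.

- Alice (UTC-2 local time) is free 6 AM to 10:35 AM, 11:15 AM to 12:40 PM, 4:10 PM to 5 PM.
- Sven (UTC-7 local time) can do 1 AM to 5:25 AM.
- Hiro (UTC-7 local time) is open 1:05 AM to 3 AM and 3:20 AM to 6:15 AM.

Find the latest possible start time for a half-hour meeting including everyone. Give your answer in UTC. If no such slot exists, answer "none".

11:55

Alice in UTC: 08:00-12:35, 13:15-14:40, 18:10-19:00 (add 2h to convert from UTC-2).
Sven in UTC: 08:00-12:25 (add 7h to convert from UTC-7).
Hiro in UTC: 08:05-10:00, 10:20-13:15 (add 7h to convert from UTC-7).
Alice ∩ Sven: 08:00-12:25.
Alice ∩ Sven ∩ Hiro: 08:05-10:00, 10:20-12:25.
The last common window of at least 30 minutes is 10:20-12:25; a 30-minute meeting can start as late as 11:55 and still end by 12:25.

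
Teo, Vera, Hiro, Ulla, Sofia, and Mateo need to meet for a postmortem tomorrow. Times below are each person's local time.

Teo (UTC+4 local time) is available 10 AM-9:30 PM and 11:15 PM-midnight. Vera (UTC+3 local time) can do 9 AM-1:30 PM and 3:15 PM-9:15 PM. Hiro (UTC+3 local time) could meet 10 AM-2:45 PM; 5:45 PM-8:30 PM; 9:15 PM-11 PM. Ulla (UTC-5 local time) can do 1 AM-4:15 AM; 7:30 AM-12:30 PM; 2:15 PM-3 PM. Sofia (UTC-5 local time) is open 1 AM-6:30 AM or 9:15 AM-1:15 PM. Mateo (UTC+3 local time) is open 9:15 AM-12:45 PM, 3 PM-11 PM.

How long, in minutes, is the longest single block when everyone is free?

165

Teo in UTC: 06:00-17:30, 19:15-20:00 (subtract 4h to convert from UTC+4).
Vera in UTC: 06:00-10:30, 12:15-18:15 (subtract 3h to convert from UTC+3).
Hiro in UTC: 07:00-11:45, 14:45-17:30, 18:15-20:00 (subtract 3h to convert from UTC+3).
Ulla in UTC: 06:00-09:15, 12:30-17:30, 19:15-20:00 (add 5h to convert from UTC-5).
Sofia in UTC: 06:00-11:30, 14:15-18:15 (add 5h to convert from UTC-5).
Mateo in UTC: 06:15-09:45, 12:00-20:00 (subtract 3h to convert from UTC+3).
Teo ∩ Vera: 06:00-10:30, 12:15-17:30.
Teo ∩ Vera ∩ Hiro: 07:00-10:30, 14:45-17:30.
Teo ∩ Vera ∩ Hiro ∩ Ulla: 07:00-09:15, 14:45-17:30.
Teo ∩ Vera ∩ Hiro ∩ Ulla ∩ Sofia: 07:00-09:15, 14:45-17:30.
Teo ∩ Vera ∩ Hiro ∩ Ulla ∩ Sofia ∩ Mateo: 07:00-09:15, 14:45-17:30.
Those are the intersection windows.
The longest is 14:45-17:30 at 165 minutes.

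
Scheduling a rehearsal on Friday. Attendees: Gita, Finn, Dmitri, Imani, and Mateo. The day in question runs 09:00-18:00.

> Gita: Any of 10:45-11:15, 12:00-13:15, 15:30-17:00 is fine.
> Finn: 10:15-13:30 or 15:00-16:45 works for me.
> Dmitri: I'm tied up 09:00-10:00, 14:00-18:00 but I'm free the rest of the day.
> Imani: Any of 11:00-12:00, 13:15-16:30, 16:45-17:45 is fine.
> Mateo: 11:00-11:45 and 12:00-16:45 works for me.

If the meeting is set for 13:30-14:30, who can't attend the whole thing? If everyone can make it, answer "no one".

Dmitri, Finn, Gita

Gita free: 10:45-11:15, 12:00-13:15, 15:30-17:00.
Finn free: 10:15-13:30, 15:00-16:45.
Dmitri free: 10:00-14:00 (invert busy blocks within the working day).
Imani free: 11:00-12:00, 13:15-16:30, 16:45-17:45.
Mateo free: 11:00-11:45, 12:00-16:45.
Gita: not fully free for 13:30-14:30. Finn: not fully free for 13:30-14:30. Dmitri: not fully free for 13:30-14:30. Imani: free for 13:30-14:30. Mateo: free for 13:30-14:30.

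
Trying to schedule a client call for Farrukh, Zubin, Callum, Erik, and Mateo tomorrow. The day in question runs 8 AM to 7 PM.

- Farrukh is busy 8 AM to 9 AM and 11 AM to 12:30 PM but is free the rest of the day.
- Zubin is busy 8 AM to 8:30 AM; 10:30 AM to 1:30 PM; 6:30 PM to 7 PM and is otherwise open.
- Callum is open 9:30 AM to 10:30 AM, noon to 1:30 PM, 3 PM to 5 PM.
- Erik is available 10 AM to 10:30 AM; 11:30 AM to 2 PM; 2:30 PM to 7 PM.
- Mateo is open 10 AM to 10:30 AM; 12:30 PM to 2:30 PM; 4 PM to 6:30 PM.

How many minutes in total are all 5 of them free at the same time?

Farrukh free: 09:00-11:00, 12:30-19:00 (invert busy blocks within the working day).
Zubin free: 08:30-10:30, 13:30-18:30 (invert busy blocks within the working day).
Callum free: 09:30-10:30, 12:00-13:30, 15:00-17:00.
Erik free: 10:00-10:30, 11:30-14:00, 14:30-19:00.
Mateo free: 10:00-10:30, 12:30-14:30, 16:00-18:30.
Farrukh ∩ Zubin: 09:00-10:30, 13:30-18:30.
Farrukh ∩ Zubin ∩ Callum: 09:30-10:30, 15:00-17:00.
Farrukh ∩ Zubin ∩ Callum ∩ Erik: 10:00-10:30, 15:00-17:00.
Farrukh ∩ Zubin ∩ Callum ∩ Erik ∩ Mateo: 10:00-10:30, 16:00-17:00.
Summing the common windows: 30 + 60 = 90 minutes.

90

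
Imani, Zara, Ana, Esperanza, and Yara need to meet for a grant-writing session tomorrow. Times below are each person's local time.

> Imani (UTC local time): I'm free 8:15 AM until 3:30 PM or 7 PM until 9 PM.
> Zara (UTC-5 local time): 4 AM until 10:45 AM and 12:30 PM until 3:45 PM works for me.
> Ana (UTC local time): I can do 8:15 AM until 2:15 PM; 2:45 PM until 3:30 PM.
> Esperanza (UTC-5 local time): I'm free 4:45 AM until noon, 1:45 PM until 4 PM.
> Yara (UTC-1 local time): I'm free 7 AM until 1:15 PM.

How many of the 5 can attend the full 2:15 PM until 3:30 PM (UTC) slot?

Imani in UTC: 08:15-15:30, 19:00-21:00.
Zara in UTC: 09:00-15:45, 17:30-20:45 (add 5h to convert from UTC-5).
Ana in UTC: 08:15-14:15, 14:45-15:30.
Esperanza in UTC: 09:45-17:00, 18:45-21:00 (add 5h to convert from UTC-5).
Yara in UTC: 08:00-14:15 (add 1h to convert from UTC-1).
Imani, Zara, and Esperanza can make the full 14:15-15:30 slot — that's 3.

3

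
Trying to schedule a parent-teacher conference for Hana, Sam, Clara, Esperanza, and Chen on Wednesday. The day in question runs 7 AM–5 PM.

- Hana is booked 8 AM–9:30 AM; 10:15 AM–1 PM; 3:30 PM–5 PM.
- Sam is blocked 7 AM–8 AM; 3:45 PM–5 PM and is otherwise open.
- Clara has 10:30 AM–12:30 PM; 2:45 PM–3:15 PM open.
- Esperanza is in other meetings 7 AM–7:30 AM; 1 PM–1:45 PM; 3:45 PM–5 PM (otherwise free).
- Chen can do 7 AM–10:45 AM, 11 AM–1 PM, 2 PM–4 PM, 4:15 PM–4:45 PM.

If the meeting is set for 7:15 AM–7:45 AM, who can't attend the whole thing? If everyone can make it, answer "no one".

Hana free: 07:00-08:00, 09:30-10:15, 13:00-15:30 (invert busy blocks within the working day).
Sam free: 08:00-15:45 (invert busy blocks within the working day).
Clara free: 10:30-12:30, 14:45-15:15.
Esperanza free: 07:30-13:00, 13:45-15:45 (invert busy blocks within the working day).
Chen free: 07:00-10:45, 11:00-13:00, 14:00-16:00, 16:15-16:45.
Hana: free for 07:15-07:45. Sam: not fully free for 07:15-07:45. Clara: not fully free for 07:15-07:45. Esperanza: not fully free for 07:15-07:45. Chen: free for 07:15-07:45.

Clara, Esperanza, Sam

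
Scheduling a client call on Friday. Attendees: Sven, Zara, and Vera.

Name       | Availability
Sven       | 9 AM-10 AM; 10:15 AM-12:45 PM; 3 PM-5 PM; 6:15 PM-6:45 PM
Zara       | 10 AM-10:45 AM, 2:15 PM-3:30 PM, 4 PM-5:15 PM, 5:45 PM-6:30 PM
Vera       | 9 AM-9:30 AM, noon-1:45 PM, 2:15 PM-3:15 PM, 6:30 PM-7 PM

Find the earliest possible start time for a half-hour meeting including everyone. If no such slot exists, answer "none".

Sven ∩ Zara: 10:15-10:45, 15:00-15:30, 16:00-17:00, 18:15-18:30.
Sven ∩ Zara ∩ Vera: 15:00-15:15.
Those are the intersection windows.
No common window is at least 30 minutes long.

none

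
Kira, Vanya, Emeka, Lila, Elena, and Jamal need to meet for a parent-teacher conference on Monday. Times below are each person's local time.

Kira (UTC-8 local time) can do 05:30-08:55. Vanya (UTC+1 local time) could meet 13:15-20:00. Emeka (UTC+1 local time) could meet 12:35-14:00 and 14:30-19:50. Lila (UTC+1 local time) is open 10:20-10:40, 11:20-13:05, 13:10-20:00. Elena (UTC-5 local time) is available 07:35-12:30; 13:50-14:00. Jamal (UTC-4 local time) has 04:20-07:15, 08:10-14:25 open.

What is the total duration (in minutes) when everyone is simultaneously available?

Kira in UTC: 13:30-16:55 (add 8h to convert from UTC-8).
Vanya in UTC: 12:15-19:00 (subtract 1h to convert from UTC+1).
Emeka in UTC: 11:35-13:00, 13:30-18:50 (subtract 1h to convert from UTC+1).
Lila in UTC: 09:20-09:40, 10:20-12:05, 12:10-19:00 (subtract 1h to convert from UTC+1).
Elena in UTC: 12:35-17:30, 18:50-19:00 (add 5h to convert from UTC-5).
Jamal in UTC: 08:20-11:15, 12:10-18:25 (add 4h to convert from UTC-4).
Kira ∩ Vanya: 13:30-16:55.
Kira ∩ Vanya ∩ Emeka: 13:30-16:55.
Kira ∩ Vanya ∩ Emeka ∩ Lila: 13:30-16:55.
Kira ∩ Vanya ∩ Emeka ∩ Lila ∩ Elena: 13:30-16:55.
Kira ∩ Vanya ∩ Emeka ∩ Lila ∩ Elena ∩ Jamal: 13:30-16:55.
That's a single block of 205 minutes.

205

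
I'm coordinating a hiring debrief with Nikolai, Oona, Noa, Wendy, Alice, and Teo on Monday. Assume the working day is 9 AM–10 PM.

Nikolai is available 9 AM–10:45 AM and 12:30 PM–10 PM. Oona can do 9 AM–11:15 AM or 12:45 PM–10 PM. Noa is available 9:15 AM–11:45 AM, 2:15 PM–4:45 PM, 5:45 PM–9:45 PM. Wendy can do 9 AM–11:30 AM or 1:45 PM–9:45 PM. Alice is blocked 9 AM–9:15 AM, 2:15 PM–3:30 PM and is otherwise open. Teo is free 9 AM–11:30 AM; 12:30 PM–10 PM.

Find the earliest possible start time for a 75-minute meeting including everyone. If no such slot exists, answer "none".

Nikolai free: 09:00-10:45, 12:30-22:00.
Oona free: 09:00-11:15, 12:45-22:00.
Noa free: 09:15-11:45, 14:15-16:45, 17:45-21:45.
Wendy free: 09:00-11:30, 13:45-21:45.
Alice free: 09:15-14:15, 15:30-22:00 (invert busy blocks within the working day).
Teo free: 09:00-11:30, 12:30-22:00.
Nikolai ∩ Oona: 09:00-10:45, 12:45-22:00.
Nikolai ∩ Oona ∩ Noa: 09:15-10:45, 14:15-16:45, 17:45-21:45.
Nikolai ∩ Oona ∩ Noa ∩ Wendy: 09:15-10:45, 14:15-16:45, 17:45-21:45.
Nikolai ∩ Oona ∩ Noa ∩ Wendy ∩ Alice: 09:15-10:45, 15:30-16:45, 17:45-21:45.
Nikolai ∩ Oona ∩ Noa ∩ Wendy ∩ Alice ∩ Teo: 09:15-10:45, 15:30-16:45, 17:45-21:45.
Those are the intersection windows.
The first common window of at least 75 minutes is 09:15-10:45, so the earliest start is 09:15.

09:15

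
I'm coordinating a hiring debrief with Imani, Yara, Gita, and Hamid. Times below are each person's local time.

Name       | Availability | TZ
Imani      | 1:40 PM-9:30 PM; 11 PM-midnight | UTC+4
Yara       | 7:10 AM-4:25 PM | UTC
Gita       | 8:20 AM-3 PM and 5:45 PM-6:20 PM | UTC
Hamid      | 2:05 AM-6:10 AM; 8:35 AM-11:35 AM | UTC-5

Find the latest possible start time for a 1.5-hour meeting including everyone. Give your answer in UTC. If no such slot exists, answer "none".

09:40

Imani in UTC: 09:40-17:30, 19:00-20:00 (subtract 4h to convert from UTC+4).
Yara in UTC: 07:10-16:25.
Gita in UTC: 08:20-15:00, 17:45-18:20.
Hamid in UTC: 07:05-11:10, 13:35-16:35 (add 5h to convert from UTC-5).
Imani ∩ Yara: 09:40-16:25.
Imani ∩ Yara ∩ Gita: 09:40-15:00.
Imani ∩ Yara ∩ Gita ∩ Hamid: 09:40-11:10, 13:35-15:00.
The last common window of at least 90 minutes is 09:40-11:10; a 90-minute meeting can start as late as 09:40 and still end by 11:10.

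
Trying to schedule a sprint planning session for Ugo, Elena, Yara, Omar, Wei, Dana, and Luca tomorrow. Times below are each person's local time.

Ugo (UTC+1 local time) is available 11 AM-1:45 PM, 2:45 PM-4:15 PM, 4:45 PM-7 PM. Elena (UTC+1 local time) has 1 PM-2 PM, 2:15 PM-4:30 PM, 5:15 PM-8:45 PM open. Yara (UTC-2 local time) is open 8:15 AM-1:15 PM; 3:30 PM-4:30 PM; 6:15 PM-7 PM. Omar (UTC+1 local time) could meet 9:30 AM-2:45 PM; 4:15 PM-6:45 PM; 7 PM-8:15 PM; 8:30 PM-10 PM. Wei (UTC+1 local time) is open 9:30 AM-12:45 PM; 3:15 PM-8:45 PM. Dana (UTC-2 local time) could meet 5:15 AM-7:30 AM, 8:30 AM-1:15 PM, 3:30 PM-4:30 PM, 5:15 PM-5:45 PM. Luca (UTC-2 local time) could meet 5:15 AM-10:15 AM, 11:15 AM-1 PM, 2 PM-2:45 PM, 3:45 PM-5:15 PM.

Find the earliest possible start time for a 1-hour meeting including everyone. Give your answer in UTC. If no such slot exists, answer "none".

Ugo in UTC: 10:00-12:45, 13:45-15:15, 15:45-18:00 (subtract 1h to convert from UTC+1).
Elena in UTC: 12:00-13:00, 13:15-15:30, 16:15-19:45 (subtract 1h to convert from UTC+1).
Yara in UTC: 10:15-15:15, 17:30-18:30, 20:15-21:00 (add 2h to convert from UTC-2).
Omar in UTC: 08:30-13:45, 15:15-17:45, 18:00-19:15, 19:30-21:00 (subtract 1h to convert from UTC+1).
Wei in UTC: 08:30-11:45, 14:15-19:45 (subtract 1h to convert from UTC+1).
Dana in UTC: 07:15-09:30, 10:30-15:15, 17:30-18:30, 19:15-19:45 (add 2h to convert from UTC-2).
Luca in UTC: 07:15-12:15, 13:15-15:00, 16:00-16:45, 17:45-19:15 (add 2h to convert from UTC-2).
Ugo ∩ Elena: 12:00-12:45, 13:45-15:15, 16:15-18:00.
Ugo ∩ Elena ∩ Yara: 12:00-12:45, 13:45-15:15, 17:30-18:00.
Ugo ∩ Elena ∩ Yara ∩ Omar: 12:00-12:45, 17:30-17:45.
Ugo ∩ Elena ∩ Yara ∩ Omar ∩ Wei: 17:30-17:45.
Ugo ∩ Elena ∩ Yara ∩ Omar ∩ Wei ∩ Dana: 17:30-17:45.
Ugo ∩ Elena ∩ Yara ∩ Omar ∩ Wei ∩ Dana ∩ Luca: ∅.
There is no time when everyone is free.
No common window is at least 60 minutes long.

none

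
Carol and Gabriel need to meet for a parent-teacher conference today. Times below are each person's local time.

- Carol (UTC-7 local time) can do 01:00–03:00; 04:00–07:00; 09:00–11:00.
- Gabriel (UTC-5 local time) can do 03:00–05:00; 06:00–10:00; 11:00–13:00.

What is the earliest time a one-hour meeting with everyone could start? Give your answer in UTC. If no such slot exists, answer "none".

08:00

Carol in UTC: 08:00-10:00, 11:00-14:00, 16:00-18:00 (add 7h to convert from UTC-7).
Gabriel in UTC: 08:00-10:00, 11:00-15:00, 16:00-18:00 (add 5h to convert from UTC-5).
Carol ∩ Gabriel: 08:00-10:00, 11:00-14:00, 16:00-18:00.
Those are the intersection windows.
The first common window of at least 60 minutes is 08:00-10:00, so the earliest start is 08:00.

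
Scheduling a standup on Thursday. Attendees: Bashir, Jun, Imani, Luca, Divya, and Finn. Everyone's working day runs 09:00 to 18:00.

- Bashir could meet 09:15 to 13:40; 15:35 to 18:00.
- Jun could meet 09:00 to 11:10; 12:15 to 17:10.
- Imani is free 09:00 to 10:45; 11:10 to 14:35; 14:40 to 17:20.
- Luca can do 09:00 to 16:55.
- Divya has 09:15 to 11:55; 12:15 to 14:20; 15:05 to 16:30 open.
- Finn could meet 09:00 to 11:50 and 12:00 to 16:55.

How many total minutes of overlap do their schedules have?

Bashir ∩ Jun: 09:15-11:10, 12:15-13:40, 15:35-17:10.
Bashir ∩ Jun ∩ Imani: 09:15-10:45, 12:15-13:40, 15:35-17:10.
Bashir ∩ Jun ∩ Imani ∩ Luca: 09:15-10:45, 12:15-13:40, 15:35-16:55.
Bashir ∩ Jun ∩ Imani ∩ Luca ∩ Divya: 09:15-10:45, 12:15-13:40, 15:35-16:30.
Bashir ∩ Jun ∩ Imani ∩ Luca ∩ Divya ∩ Finn: 09:15-10:45, 12:15-13:40, 15:35-16:30.
Summing the common windows: 90 + 85 + 55 = 230 minutes.

230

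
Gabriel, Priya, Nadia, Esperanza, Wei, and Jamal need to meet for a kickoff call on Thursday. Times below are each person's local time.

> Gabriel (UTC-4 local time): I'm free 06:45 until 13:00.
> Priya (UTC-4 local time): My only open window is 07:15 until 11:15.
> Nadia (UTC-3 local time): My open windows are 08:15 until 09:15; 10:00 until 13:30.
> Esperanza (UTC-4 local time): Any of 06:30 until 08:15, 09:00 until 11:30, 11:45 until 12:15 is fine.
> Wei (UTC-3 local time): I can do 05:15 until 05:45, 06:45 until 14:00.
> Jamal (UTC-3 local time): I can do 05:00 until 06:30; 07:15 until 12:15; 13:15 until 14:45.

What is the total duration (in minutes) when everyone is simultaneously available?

195

Gabriel in UTC: 10:45-17:00 (add 4h to convert from UTC-4).
Priya in UTC: 11:15-15:15 (add 4h to convert from UTC-4).
Nadia in UTC: 11:15-12:15, 13:00-16:30 (add 3h to convert from UTC-3).
Esperanza in UTC: 10:30-12:15, 13:00-15:30, 15:45-16:15 (add 4h to convert from UTC-4).
Wei in UTC: 08:15-08:45, 09:45-17:00 (add 3h to convert from UTC-3).
Jamal in UTC: 08:00-09:30, 10:15-15:15, 16:15-17:45 (add 3h to convert from UTC-3).
Gabriel ∩ Priya: 11:15-15:15.
Gabriel ∩ Priya ∩ Nadia: 11:15-12:15, 13:00-15:15.
Gabriel ∩ Priya ∩ Nadia ∩ Esperanza: 11:15-12:15, 13:00-15:15.
Gabriel ∩ Priya ∩ Nadia ∩ Esperanza ∩ Wei: 11:15-12:15, 13:00-15:15.
Gabriel ∩ Priya ∩ Nadia ∩ Esperanza ∩ Wei ∩ Jamal: 11:15-12:15, 13:00-15:15.
Summing the common windows: 60 + 135 = 195 minutes.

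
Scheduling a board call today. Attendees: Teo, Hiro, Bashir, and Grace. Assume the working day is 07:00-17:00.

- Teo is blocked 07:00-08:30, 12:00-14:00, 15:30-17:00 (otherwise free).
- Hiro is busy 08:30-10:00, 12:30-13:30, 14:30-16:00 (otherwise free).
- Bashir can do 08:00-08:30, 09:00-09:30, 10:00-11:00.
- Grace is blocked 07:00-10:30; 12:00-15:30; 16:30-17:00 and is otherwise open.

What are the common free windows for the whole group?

Teo free: 08:30-12:00, 14:00-15:30 (invert busy blocks within the working day).
Hiro free: 07:00-08:30, 10:00-12:30, 13:30-14:30, 16:00-17:00 (invert busy blocks within the working day).
Bashir free: 08:00-08:30, 09:00-09:30, 10:00-11:00.
Grace free: 10:30-12:00, 15:30-16:30 (invert busy blocks within the working day).
Teo ∩ Hiro: 10:00-12:00, 14:00-14:30.
Teo ∩ Hiro ∩ Bashir: 10:00-11:00.
Teo ∩ Hiro ∩ Bashir ∩ Grace: 10:30-11:00.

10:30-11:00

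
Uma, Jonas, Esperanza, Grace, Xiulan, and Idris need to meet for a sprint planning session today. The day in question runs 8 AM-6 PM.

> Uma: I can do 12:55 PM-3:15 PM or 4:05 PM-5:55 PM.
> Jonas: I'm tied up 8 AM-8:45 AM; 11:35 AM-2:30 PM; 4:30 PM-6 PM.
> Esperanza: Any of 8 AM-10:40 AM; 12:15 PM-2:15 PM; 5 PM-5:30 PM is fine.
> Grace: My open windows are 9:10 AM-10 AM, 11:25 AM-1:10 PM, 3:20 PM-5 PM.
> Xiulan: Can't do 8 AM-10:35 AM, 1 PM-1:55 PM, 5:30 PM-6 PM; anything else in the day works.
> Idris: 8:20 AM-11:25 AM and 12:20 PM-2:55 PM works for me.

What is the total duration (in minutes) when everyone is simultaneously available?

0

Uma free: 12:55-15:15, 16:05-17:55.
Jonas free: 08:45-11:35, 14:30-16:30 (invert busy blocks within the working day).
Esperanza free: 08:00-10:40, 12:15-14:15, 17:00-17:30.
Grace free: 09:10-10:00, 11:25-13:10, 15:20-17:00.
Xiulan free: 10:35-13:00, 13:55-17:30 (invert busy blocks within the working day).
Idris free: 08:20-11:25, 12:20-14:55.
Uma ∩ Jonas: 14:30-15:15, 16:05-16:30.
Uma ∩ Jonas ∩ Esperanza: ∅.
Uma ∩ Jonas ∩ Esperanza ∩ Grace: ∅.
Uma ∩ Jonas ∩ Esperanza ∩ Grace ∩ Xiulan: ∅.
Uma ∩ Jonas ∩ Esperanza ∩ Grace ∩ Xiulan ∩ Idris: ∅.
There is no time when everyone is free.
There is no common window, so the total is 0 minutes.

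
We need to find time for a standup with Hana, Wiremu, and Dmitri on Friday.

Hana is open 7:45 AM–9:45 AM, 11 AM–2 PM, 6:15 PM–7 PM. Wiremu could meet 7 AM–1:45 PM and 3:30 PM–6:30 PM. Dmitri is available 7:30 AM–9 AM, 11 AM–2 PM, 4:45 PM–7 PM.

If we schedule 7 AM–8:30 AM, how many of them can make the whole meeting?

1

Wiremu can make the full 07:00-08:30 slot — that's 1.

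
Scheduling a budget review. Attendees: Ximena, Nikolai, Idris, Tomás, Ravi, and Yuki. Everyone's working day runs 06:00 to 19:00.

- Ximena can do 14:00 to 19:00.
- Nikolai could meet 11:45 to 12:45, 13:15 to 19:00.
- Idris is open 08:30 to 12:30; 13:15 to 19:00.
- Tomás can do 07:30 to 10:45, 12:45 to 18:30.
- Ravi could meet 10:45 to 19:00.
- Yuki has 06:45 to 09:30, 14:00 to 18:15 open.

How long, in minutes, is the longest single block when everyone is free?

255

Ximena ∩ Nikolai: 14:00-19:00.
Ximena ∩ Nikolai ∩ Idris: 14:00-19:00.
Ximena ∩ Nikolai ∩ Idris ∩ Tomás: 14:00-18:30.
Ximena ∩ Nikolai ∩ Idris ∩ Tomás ∩ Ravi: 14:00-18:30.
Ximena ∩ Nikolai ∩ Idris ∩ Tomás ∩ Ravi ∩ Yuki: 14:00-18:15.
The longest is 14:00-18:15 at 255 minutes.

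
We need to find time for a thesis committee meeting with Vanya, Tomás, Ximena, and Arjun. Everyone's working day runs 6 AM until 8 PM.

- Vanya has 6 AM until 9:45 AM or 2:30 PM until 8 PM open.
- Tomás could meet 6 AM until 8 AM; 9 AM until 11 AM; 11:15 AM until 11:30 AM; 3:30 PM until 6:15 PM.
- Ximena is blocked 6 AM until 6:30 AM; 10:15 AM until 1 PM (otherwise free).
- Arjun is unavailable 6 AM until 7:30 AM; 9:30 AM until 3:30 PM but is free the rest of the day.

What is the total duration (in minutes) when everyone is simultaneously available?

Vanya free: 06:00-09:45, 14:30-20:00.
Tomás free: 06:00-08:00, 09:00-11:00, 11:15-11:30, 15:30-18:15.
Ximena free: 06:30-10:15, 13:00-20:00 (invert busy blocks within the working day).
Arjun free: 07:30-09:30, 15:30-20:00 (invert busy blocks within the working day).
Vanya ∩ Tomás: 06:00-08:00, 09:00-09:45, 15:30-18:15.
Vanya ∩ Tomás ∩ Ximena: 06:30-08:00, 09:00-09:45, 15:30-18:15.
Vanya ∩ Tomás ∩ Ximena ∩ Arjun: 07:30-08:00, 09:00-09:30, 15:30-18:15.
Summing the common windows: 30 + 30 + 165 = 225 minutes.

225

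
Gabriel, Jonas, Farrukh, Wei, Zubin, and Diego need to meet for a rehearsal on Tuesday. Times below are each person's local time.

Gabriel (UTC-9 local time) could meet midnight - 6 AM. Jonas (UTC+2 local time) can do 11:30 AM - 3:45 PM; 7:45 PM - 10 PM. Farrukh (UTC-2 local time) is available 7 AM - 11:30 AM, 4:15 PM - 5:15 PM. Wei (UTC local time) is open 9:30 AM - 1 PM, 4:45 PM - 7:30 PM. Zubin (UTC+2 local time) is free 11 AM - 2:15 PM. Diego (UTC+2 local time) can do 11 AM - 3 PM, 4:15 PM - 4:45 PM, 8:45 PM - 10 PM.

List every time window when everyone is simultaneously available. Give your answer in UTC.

09:30-12:15

Gabriel in UTC: 09:00-15:00 (add 9h to convert from UTC-9).
Jonas in UTC: 09:30-13:45, 17:45-20:00 (subtract 2h to convert from UTC+2).
Farrukh in UTC: 09:00-13:30, 18:15-19:15 (add 2h to convert from UTC-2).
Wei in UTC: 09:30-13:00, 16:45-19:30.
Zubin in UTC: 09:00-12:15 (subtract 2h to convert from UTC+2).
Diego in UTC: 09:00-13:00, 14:15-14:45, 18:45-20:00 (subtract 2h to convert from UTC+2).
Gabriel ∩ Jonas: 09:30-13:45.
Gabriel ∩ Jonas ∩ Farrukh: 09:30-13:30.
Gabriel ∩ Jonas ∩ Farrukh ∩ Wei: 09:30-13:00.
Gabriel ∩ Jonas ∩ Farrukh ∩ Wei ∩ Zubin: 09:30-12:15.
Gabriel ∩ Jonas ∩ Farrukh ∩ Wei ∩ Zubin ∩ Diego: 09:30-12:15.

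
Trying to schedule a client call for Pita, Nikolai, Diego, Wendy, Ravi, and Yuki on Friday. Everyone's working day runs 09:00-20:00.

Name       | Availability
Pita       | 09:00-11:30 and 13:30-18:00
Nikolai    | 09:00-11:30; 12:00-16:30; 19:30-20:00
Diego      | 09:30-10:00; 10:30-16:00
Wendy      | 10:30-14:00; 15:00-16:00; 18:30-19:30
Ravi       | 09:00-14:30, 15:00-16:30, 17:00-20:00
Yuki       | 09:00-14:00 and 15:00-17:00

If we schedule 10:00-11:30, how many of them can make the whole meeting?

4

Pita, Nikolai, Ravi, and Yuki can make the full 10:00-11:30 slot — that's 4.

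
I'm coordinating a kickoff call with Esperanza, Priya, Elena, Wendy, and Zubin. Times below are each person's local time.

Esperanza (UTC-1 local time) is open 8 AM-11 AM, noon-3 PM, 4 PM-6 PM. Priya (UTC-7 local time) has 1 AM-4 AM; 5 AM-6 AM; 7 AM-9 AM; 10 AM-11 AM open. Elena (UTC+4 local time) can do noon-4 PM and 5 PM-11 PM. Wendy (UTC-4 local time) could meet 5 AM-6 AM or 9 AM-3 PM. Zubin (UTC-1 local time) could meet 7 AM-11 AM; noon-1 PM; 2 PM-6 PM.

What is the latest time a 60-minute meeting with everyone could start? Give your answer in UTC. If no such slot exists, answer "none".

Esperanza in UTC: 09:00-12:00, 13:00-16:00, 17:00-19:00 (add 1h to convert from UTC-1).
Priya in UTC: 08:00-11:00, 12:00-13:00, 14:00-16:00, 17:00-18:00 (add 7h to convert from UTC-7).
Elena in UTC: 08:00-12:00, 13:00-19:00 (subtract 4h to convert from UTC+4).
Wendy in UTC: 09:00-10:00, 13:00-19:00 (add 4h to convert from UTC-4).
Zubin in UTC: 08:00-12:00, 13:00-14:00, 15:00-19:00 (add 1h to convert from UTC-1).
Esperanza ∩ Priya: 09:00-11:00, 14:00-16:00, 17:00-18:00.
Esperanza ∩ Priya ∩ Elena: 09:00-11:00, 14:00-16:00, 17:00-18:00.
Esperanza ∩ Priya ∩ Elena ∩ Wendy: 09:00-10:00, 14:00-16:00, 17:00-18:00.
Esperanza ∩ Priya ∩ Elena ∩ Wendy ∩ Zubin: 09:00-10:00, 15:00-16:00, 17:00-18:00.
The last common window of at least 60 minutes is 17:00-18:00; a 60-minute meeting can start as late as 17:00 and still end by 18:00.

17:00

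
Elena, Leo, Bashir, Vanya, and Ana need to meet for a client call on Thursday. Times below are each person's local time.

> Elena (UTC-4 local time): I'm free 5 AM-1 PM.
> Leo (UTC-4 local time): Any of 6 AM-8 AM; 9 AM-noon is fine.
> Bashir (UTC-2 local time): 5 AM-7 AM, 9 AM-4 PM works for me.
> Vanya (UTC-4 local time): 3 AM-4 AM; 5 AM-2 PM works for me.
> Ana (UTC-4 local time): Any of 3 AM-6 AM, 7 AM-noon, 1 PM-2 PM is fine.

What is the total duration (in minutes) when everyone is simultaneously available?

Elena in UTC: 09:00-17:00 (add 4h to convert from UTC-4).
Leo in UTC: 10:00-12:00, 13:00-16:00 (add 4h to convert from UTC-4).
Bashir in UTC: 07:00-09:00, 11:00-18:00 (add 2h to convert from UTC-2).
Vanya in UTC: 07:00-08:00, 09:00-18:00 (add 4h to convert from UTC-4).
Ana in UTC: 07:00-10:00, 11:00-16:00, 17:00-18:00 (add 4h to convert from UTC-4).
Elena ∩ Leo: 10:00-12:00, 13:00-16:00.
Elena ∩ Leo ∩ Bashir: 11:00-12:00, 13:00-16:00.
Elena ∩ Leo ∩ Bashir ∩ Vanya: 11:00-12:00, 13:00-16:00.
Elena ∩ Leo ∩ Bashir ∩ Vanya ∩ Ana: 11:00-12:00, 13:00-16:00.
Summing the common windows: 60 + 180 = 240 minutes.

240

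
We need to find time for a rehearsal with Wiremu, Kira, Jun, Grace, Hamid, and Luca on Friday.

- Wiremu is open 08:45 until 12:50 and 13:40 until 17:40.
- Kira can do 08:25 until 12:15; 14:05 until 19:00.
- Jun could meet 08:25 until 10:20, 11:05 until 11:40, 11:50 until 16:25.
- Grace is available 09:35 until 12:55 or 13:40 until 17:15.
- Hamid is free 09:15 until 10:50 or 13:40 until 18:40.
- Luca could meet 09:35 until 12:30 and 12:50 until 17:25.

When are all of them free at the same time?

Wiremu ∩ Kira: 08:45-12:15, 14:05-17:40.
Wiremu ∩ Kira ∩ Jun: 08:45-10:20, 11:05-11:40, 11:50-12:15, 14:05-16:25.
Wiremu ∩ Kira ∩ Jun ∩ Grace: 09:35-10:20, 11:05-11:40, 11:50-12:15, 14:05-16:25.
Wiremu ∩ Kira ∩ Jun ∩ Grace ∩ Hamid: 09:35-10:20, 14:05-16:25.
Wiremu ∩ Kira ∩ Jun ∩ Grace ∩ Hamid ∩ Luca: 09:35-10:20, 14:05-16:25.

09:35-10:20, 14:05-16:25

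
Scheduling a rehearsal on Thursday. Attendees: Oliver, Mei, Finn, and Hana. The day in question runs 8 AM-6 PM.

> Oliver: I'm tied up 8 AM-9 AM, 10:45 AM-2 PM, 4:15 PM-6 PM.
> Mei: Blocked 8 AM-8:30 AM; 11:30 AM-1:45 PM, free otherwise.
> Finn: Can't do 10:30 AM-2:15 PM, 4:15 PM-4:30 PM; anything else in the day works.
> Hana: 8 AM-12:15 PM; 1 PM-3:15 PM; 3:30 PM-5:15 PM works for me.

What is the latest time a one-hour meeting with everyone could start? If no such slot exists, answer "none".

Oliver free: 09:00-10:45, 14:00-16:15 (invert busy blocks within the working day).
Mei free: 08:30-11:30, 13:45-18:00 (invert busy blocks within the working day).
Finn free: 08:00-10:30, 14:15-16:15, 16:30-18:00 (invert busy blocks within the working day).
Hana free: 08:00-12:15, 13:00-15:15, 15:30-17:15.
Oliver ∩ Mei: 09:00-10:45, 14:00-16:15.
Oliver ∩ Mei ∩ Finn: 09:00-10:30, 14:15-16:15.
Oliver ∩ Mei ∩ Finn ∩ Hana: 09:00-10:30, 14:15-15:15, 15:30-16:15.
The last common window of at least 60 minutes is 14:15-15:15; a 60-minute meeting can start as late as 14:15 and still end by 15:15.

14:15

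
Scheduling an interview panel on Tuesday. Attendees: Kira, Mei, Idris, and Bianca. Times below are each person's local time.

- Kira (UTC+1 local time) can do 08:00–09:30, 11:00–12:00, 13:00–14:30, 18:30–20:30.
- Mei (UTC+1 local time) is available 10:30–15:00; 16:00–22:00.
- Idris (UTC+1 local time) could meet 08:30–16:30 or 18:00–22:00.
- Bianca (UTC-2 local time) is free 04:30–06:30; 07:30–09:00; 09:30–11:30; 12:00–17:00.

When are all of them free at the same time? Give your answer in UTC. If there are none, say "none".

10:00-11:00, 12:00-13:30, 17:30-19:00

Kira in UTC: 07:00-08:30, 10:00-11:00, 12:00-13:30, 17:30-19:30 (subtract 1h to convert from UTC+1).
Mei in UTC: 09:30-14:00, 15:00-21:00 (subtract 1h to convert from UTC+1).
Idris in UTC: 07:30-15:30, 17:00-21:00 (subtract 1h to convert from UTC+1).
Bianca in UTC: 06:30-08:30, 09:30-11:00, 11:30-13:30, 14:00-19:00 (add 2h to convert from UTC-2).
Kira ∩ Mei: 10:00-11:00, 12:00-13:30, 17:30-19:30.
Kira ∩ Mei ∩ Idris: 10:00-11:00, 12:00-13:30, 17:30-19:30.
Kira ∩ Mei ∩ Idris ∩ Bianca: 10:00-11:00, 12:00-13:30, 17:30-19:00.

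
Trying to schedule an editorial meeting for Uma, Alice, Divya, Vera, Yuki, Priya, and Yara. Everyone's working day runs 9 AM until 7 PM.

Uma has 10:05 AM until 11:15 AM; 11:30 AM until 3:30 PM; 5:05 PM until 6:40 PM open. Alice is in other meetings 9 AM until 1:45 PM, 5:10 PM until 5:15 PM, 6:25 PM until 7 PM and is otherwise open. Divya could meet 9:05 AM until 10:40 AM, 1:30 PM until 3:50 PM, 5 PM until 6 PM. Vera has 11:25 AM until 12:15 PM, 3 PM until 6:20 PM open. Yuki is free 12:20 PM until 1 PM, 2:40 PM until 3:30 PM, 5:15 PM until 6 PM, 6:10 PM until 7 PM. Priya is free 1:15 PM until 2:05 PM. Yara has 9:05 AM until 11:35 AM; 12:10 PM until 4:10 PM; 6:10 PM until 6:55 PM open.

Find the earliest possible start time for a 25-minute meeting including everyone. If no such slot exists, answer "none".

Uma free: 10:05-11:15, 11:30-15:30, 17:05-18:40.
Alice free: 13:45-17:10, 17:15-18:25 (invert busy blocks within the working day).
Divya free: 09:05-10:40, 13:30-15:50, 17:00-18:00.
Vera free: 11:25-12:15, 15:00-18:20.
Yuki free: 12:20-13:00, 14:40-15:30, 17:15-18:00, 18:10-19:00.
Priya free: 13:15-14:05.
Yara free: 09:05-11:35, 12:10-16:10, 18:10-18:55.
Uma ∩ Alice: 13:45-15:30, 17:05-17:10, 17:15-18:25.
Uma ∩ Alice ∩ Divya: 13:45-15:30, 17:05-17:10, 17:15-18:00.
Uma ∩ Alice ∩ Divya ∩ Vera: 15:00-15:30, 17:05-17:10, 17:15-18:00.
Uma ∩ Alice ∩ Divya ∩ Vera ∩ Yuki: 15:00-15:30, 17:15-18:00.
Uma ∩ Alice ∩ Divya ∩ Vera ∩ Yuki ∩ Priya: ∅.
Uma ∩ Alice ∩ Divya ∩ Vera ∩ Yuki ∩ Priya ∩ Yara: ∅.
There is no time when everyone is free.
No common window is at least 25 minutes long.

none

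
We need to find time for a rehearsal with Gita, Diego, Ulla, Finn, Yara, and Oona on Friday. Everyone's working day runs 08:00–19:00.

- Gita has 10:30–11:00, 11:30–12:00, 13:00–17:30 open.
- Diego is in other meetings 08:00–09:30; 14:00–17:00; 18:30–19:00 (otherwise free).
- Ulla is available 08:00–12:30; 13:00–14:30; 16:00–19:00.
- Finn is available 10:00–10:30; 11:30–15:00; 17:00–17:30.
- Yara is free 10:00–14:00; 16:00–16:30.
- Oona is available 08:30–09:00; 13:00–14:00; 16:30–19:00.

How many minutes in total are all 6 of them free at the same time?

Gita free: 10:30-11:00, 11:30-12:00, 13:00-17:30.
Diego free: 09:30-14:00, 17:00-18:30 (invert busy blocks within the working day).
Ulla free: 08:00-12:30, 13:00-14:30, 16:00-19:00.
Finn free: 10:00-10:30, 11:30-15:00, 17:00-17:30.
Yara free: 10:00-14:00, 16:00-16:30.
Oona free: 08:30-09:00, 13:00-14:00, 16:30-19:00.
Gita ∩ Diego: 10:30-11:00, 11:30-12:00, 13:00-14:00, 17:00-17:30.
Gita ∩ Diego ∩ Ulla: 10:30-11:00, 11:30-12:00, 13:00-14:00, 17:00-17:30.
Gita ∩ Diego ∩ Ulla ∩ Finn: 11:30-12:00, 13:00-14:00, 17:00-17:30.
Gita ∩ Diego ∩ Ulla ∩ Finn ∩ Yara: 11:30-12:00, 13:00-14:00.
Gita ∩ Diego ∩ Ulla ∩ Finn ∩ Yara ∩ Oona: 13:00-14:00.
That's a single block of 60 minutes.

60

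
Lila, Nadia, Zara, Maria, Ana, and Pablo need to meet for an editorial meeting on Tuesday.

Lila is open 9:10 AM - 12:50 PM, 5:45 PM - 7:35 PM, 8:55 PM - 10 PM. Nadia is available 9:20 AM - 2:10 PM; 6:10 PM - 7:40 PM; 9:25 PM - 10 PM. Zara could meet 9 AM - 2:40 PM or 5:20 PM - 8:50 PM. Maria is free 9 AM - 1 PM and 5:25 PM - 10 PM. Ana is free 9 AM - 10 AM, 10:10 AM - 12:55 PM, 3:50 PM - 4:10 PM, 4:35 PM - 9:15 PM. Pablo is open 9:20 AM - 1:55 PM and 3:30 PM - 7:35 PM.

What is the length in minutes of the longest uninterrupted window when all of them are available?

160

Lila ∩ Nadia: 09:20-12:50, 18:10-19:35, 21:25-22:00.
Lila ∩ Nadia ∩ Zara: 09:20-12:50, 18:10-19:35.
Lila ∩ Nadia ∩ Zara ∩ Maria: 09:20-12:50, 18:10-19:35.
Lila ∩ Nadia ∩ Zara ∩ Maria ∩ Ana: 09:20-10:00, 10:10-12:50, 18:10-19:35.
Lila ∩ Nadia ∩ Zara ∩ Maria ∩ Ana ∩ Pablo: 09:20-10:00, 10:10-12:50, 18:10-19:35.
Those are the intersection windows.
The longest is 10:10-12:50 at 160 minutes.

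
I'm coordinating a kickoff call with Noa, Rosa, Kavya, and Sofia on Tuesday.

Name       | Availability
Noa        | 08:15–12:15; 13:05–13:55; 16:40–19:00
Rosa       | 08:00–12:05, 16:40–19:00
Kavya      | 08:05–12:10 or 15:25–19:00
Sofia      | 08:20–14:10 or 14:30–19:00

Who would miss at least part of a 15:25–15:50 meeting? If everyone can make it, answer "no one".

Noa: not fully free for 15:25-15:50. Rosa: not fully free for 15:25-15:50. Kavya: free for 15:25-15:50. Sofia: free for 15:25-15:50.

Noa, Rosa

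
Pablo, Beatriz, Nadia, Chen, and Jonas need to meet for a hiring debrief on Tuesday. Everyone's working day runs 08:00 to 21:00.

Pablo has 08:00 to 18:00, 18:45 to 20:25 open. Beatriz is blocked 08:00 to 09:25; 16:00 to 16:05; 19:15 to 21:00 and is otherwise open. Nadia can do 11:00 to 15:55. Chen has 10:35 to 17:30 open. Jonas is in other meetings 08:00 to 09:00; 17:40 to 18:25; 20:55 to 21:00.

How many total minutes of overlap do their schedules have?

Pablo free: 08:00-18:00, 18:45-20:25.
Beatriz free: 09:25-16:00, 16:05-19:15 (invert busy blocks within the working day).
Nadia free: 11:00-15:55.
Chen free: 10:35-17:30.
Jonas free: 09:00-17:40, 18:25-20:55 (invert busy blocks within the working day).
Pablo ∩ Beatriz: 09:25-16:00, 16:05-18:00, 18:45-19:15.
Pablo ∩ Beatriz ∩ Nadia: 11:00-15:55.
Pablo ∩ Beatriz ∩ Nadia ∩ Chen: 11:00-15:55.
Pablo ∩ Beatriz ∩ Nadia ∩ Chen ∩ Jonas: 11:00-15:55.
Those are the intersection windows.
That's a single block of 295 minutes.

295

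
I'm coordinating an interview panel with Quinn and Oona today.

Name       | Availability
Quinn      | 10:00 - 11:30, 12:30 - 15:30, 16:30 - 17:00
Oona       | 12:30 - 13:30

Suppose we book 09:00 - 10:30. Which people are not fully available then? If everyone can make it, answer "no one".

Quinn: not fully free for 09:00-10:30. Oona: not fully free for 09:00-10:30.

Oona, Quinn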